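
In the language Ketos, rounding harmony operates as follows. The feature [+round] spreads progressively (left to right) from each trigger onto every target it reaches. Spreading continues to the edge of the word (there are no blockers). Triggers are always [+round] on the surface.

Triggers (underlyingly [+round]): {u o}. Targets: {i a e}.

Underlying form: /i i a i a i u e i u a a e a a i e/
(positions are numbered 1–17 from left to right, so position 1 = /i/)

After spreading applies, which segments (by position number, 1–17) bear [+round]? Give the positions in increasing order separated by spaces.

From /u/ at 7 rightward: 8 /e/ → [+round]; 9 /i/ → [+round]; 10 /u/ is itself a trigger — this domain ends here.
From /u/ at 10 rightward: 11 /a/ → [+round]; 12 /a/ → [+round]; 13 /e/ → [+round]; 14 /a/ → [+round]; 15 /a/ → [+round]; 16 /i/ → [+round]; 17 /e/ → [+round]; word edge.
Targets with no active source: positions 1 2 3 4 5 6 stay [-round].

7 8 9 10 11 12 13 14 15 16 17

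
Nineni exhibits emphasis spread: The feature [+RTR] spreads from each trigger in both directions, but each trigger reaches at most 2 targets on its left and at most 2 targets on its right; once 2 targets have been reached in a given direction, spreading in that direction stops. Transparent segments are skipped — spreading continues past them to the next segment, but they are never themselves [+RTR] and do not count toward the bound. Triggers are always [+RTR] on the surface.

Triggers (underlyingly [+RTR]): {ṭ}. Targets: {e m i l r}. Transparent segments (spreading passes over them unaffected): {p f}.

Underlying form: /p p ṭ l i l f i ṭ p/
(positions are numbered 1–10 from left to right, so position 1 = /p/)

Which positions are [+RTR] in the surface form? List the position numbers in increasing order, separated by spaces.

From /ṭ/ at 3 rightward: 4 /l/ → [+RTR]; 5 /i/ → [+RTR]; bound reached.
From /ṭ/ at 3 leftward: 2 /p/ transparent; 1 /p/ transparent; word edge.
From /ṭ/ at 9 rightward: 10 /p/ transparent; word edge.
From /ṭ/ at 9 leftward: 8 /i/ → [+RTR]; 7 /f/ transparent; 6 /l/ → [+RTR]; bound reached.

3 4 5 6 8 9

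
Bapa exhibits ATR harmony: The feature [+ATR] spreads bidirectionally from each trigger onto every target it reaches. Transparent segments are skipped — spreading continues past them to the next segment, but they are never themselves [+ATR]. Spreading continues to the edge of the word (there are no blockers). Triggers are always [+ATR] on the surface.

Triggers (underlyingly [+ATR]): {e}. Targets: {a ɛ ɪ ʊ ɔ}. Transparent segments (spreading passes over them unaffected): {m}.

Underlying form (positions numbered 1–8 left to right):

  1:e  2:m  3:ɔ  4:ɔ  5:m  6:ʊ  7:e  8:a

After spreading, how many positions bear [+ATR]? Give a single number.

From /e/ at 1 rightward: 2 /m/ transparent; 3 /ɔ/ → [+ATR]; 4 /ɔ/ → [+ATR]; 5 /m/ transparent; 6 /ʊ/ → [+ATR]; 7 /e/ is itself a trigger — this domain ends here.
From /e/ at 1 leftward: word edge.
From /e/ at 7 rightward: 8 /a/ → [+ATR]; word edge.
From /e/ at 7 leftward: 6 /ʊ/ → [+ATR]; 5 /m/ transparent; 4 /ɔ/ → [+ATR]; 3 /ɔ/ → [+ATR]; 2 /m/ transparent; 1 /e/ is itself a trigger — this domain ends here.
[+ATR] positions on the surface: 1 3 4 6 7 8.

6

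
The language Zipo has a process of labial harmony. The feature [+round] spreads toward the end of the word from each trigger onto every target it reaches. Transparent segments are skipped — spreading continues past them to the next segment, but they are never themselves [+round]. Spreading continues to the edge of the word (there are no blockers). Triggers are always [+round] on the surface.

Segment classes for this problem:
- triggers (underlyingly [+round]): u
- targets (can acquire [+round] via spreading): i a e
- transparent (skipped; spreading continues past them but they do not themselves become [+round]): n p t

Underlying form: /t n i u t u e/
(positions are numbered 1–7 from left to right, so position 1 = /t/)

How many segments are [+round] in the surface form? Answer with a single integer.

From /u/ at 4 rightward: 5 /t/ transparent; 6 /u/ is itself a trigger — this domain ends here.
From /u/ at 6 rightward: 7 /e/ → [+round]; word edge.
Target with no active source: position 3 stays [-round].
[+round] positions on the surface: 4 6 7.

3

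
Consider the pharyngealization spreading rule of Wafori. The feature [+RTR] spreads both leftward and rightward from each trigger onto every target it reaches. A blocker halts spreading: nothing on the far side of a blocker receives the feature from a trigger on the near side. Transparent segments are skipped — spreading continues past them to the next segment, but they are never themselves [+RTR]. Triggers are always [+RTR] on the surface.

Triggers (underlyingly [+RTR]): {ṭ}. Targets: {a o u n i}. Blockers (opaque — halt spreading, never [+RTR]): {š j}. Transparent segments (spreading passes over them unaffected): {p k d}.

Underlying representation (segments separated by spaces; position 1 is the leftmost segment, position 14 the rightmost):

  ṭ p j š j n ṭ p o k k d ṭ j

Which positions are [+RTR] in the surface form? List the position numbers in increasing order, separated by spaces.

1 6 7 9 13

From /ṭ/ at 1 rightward: 2 /p/ transparent; 3 /j/ blocks.
From /ṭ/ at 1 leftward: word edge.
From /ṭ/ at 7 rightward: 8 /p/ transparent; 9 /o/ → [+RTR]; 10 /k/ transparent; 11 /k/ transparent; 12 /d/ transparent; 13 /ṭ/ is itself a trigger — this domain ends here.
From /ṭ/ at 7 leftward: 6 /n/ → [+RTR]; 5 /j/ blocks.
From /ṭ/ at 13 rightward: 14 /j/ blocks.
From /ṭ/ at 13 leftward: 12 /d/ transparent; 11 /k/ transparent; 10 /k/ transparent; 9 /o/ → [+RTR]; 8 /p/ transparent; 7 /ṭ/ is itself a trigger — this domain ends here.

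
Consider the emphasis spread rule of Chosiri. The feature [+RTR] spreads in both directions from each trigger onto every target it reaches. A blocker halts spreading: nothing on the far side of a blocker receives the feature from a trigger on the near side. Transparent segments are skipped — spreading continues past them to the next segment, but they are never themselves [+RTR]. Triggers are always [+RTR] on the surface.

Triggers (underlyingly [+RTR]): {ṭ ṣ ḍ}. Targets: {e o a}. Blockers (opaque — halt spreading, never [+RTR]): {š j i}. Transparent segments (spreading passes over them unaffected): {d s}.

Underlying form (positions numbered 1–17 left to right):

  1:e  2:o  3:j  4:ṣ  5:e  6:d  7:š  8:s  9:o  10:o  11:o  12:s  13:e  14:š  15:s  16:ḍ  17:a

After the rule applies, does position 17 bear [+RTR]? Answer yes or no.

From /ṣ/ at 4 rightward: 5 /e/ → [+RTR]; 6 /d/ transparent; 7 /š/ blocks.
From /ṣ/ at 4 leftward: 3 /j/ blocks.
From /ḍ/ at 16 rightward: 17 /a/ → [+RTR]; word edge.
From /ḍ/ at 16 leftward: 15 /s/ transparent; 14 /š/ blocks.
Targets with no active source: positions 1 2 9 10 11 13 stay [-emphatic].
[+RTR] positions on the surface: 4 5 16 17.

yes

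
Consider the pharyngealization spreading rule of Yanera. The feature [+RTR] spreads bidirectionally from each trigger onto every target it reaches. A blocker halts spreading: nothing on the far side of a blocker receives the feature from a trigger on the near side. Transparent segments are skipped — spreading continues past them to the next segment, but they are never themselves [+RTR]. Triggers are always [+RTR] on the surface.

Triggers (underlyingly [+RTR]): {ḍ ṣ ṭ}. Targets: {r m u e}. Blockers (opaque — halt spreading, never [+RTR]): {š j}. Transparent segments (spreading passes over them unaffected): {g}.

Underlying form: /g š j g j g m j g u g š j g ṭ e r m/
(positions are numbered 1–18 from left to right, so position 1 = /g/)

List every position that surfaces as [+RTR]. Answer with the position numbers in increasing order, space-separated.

15 16 17 18

From /ṭ/ at 15 rightward: 16 /e/ → [+RTR]; 17 /r/ → [+RTR]; 18 /m/ → [+RTR]; word edge.
From /ṭ/ at 15 leftward: 14 /g/ transparent; 13 /j/ blocks.
Targets with no active source: positions 7 10 stay [-emphatic].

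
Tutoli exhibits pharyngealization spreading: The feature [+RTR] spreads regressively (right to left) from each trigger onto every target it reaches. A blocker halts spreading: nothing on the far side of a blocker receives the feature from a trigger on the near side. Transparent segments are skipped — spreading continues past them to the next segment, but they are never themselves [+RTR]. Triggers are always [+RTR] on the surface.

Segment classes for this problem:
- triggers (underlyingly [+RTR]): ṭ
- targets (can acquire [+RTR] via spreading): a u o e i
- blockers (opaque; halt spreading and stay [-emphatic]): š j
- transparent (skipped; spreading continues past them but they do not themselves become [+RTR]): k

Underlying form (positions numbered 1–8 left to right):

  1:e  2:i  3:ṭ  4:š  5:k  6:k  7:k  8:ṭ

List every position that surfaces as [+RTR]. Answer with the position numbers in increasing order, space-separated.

From /ṭ/ at 3 leftward: 2 /i/ → [+RTR]; 1 /e/ → [+RTR]; word edge.
From /ṭ/ at 8 leftward: 7 /k/ transparent; 6 /k/ transparent; 5 /k/ transparent; 4 /š/ blocks.

1 2 3 8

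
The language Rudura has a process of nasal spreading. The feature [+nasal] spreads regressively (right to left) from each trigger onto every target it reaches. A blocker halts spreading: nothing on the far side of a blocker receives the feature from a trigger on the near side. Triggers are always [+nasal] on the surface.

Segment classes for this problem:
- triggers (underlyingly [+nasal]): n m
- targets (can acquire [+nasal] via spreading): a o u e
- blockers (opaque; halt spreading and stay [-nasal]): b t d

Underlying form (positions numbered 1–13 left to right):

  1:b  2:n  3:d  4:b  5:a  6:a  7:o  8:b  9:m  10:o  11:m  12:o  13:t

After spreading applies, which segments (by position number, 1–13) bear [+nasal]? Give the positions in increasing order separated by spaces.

2 9 10 11

From /n/ at 2 leftward: 1 /b/ blocks.
From /m/ at 9 leftward: 8 /b/ blocks.
From /m/ at 11 leftward: 10 /o/ → [+nasal]; 9 /m/ is itself a trigger — this domain ends here.
Targets with no active source: positions 5 6 7 12 stay [-nasal].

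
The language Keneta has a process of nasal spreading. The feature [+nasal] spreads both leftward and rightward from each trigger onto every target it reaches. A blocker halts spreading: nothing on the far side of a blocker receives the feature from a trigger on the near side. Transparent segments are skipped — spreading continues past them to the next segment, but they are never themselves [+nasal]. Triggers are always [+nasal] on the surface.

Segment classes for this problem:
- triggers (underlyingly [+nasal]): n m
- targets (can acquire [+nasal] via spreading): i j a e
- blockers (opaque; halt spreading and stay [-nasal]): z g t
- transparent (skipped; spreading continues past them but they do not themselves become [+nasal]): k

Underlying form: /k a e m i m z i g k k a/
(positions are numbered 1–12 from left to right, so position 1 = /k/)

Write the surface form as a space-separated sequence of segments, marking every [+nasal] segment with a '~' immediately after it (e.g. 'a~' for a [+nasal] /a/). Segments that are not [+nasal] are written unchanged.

From /m/ at 4 rightward: 5 /i/ → [+nasal]; 6 /m/ is itself a trigger — this domain ends here.
From /m/ at 4 leftward: 3 /e/ → [+nasal]; 2 /a/ → [+nasal]; 1 /k/ transparent; word edge.
From /m/ at 6 rightward: 7 /z/ blocks.
From /m/ at 6 leftward: 5 /i/ → [+nasal]; 4 /m/ is itself a trigger — this domain ends here.
Targets with no active source: positions 8 12 stay [-nasal].
[+nasal] positions on the surface: 2 3 4 5 6.

k a~ e~ m~ i~ m~ z i g k k a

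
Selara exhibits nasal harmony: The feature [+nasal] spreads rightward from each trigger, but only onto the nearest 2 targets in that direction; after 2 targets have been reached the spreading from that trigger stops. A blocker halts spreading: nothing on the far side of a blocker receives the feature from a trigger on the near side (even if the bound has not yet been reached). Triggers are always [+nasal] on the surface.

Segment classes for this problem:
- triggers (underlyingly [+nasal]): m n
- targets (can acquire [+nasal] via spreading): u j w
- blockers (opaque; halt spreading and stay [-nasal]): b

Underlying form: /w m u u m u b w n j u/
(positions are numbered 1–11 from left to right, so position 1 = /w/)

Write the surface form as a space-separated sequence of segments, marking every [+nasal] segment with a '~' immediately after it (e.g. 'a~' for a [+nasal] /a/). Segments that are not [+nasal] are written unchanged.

From /m/ at 2 rightward: 3 /u/ → [+nasal]; 4 /u/ → [+nasal]; bound reached.
From /m/ at 5 rightward: 6 /u/ → [+nasal]; 7 /b/ blocks.
From /n/ at 9 rightward: 10 /j/ → [+nasal]; 11 /u/ → [+nasal]; bound reached.
Targets with no active source: positions 1 8 stay [-nasal].
[+nasal] positions on the surface: 2 3 4 5 6 9 10 11.

w m~ u~ u~ m~ u~ b w n~ j~ u~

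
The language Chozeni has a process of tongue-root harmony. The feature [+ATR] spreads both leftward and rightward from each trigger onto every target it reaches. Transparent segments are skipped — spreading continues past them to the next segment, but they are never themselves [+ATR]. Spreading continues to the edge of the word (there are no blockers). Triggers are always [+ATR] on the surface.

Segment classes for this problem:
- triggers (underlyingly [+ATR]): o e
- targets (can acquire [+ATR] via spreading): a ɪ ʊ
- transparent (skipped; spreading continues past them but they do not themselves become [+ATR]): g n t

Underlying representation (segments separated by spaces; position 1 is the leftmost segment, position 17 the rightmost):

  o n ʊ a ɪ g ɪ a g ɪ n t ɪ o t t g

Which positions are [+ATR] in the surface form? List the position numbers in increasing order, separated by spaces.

1 3 4 5 7 8 10 13 14

From /o/ at 1 rightward: 2 /n/ transparent; 3 /ʊ/ → [+ATR]; 4 /a/ → [+ATR]; 5 /ɪ/ → [+ATR]; 6 /g/ transparent; 7 /ɪ/ → [+ATR]; 8 /a/ → [+ATR]; 9 /g/ transparent; 10 /ɪ/ → [+ATR]; 11 /n/ transparent; 12 /t/ transparent; 13 /ɪ/ → [+ATR]; 14 /o/ is itself a trigger — this domain ends here.
From /o/ at 1 leftward: word edge.
From /o/ at 14 rightward: 15 /t/ transparent; 16 /t/ transparent; 17 /g/ transparent; word edge.
From /o/ at 14 leftward: 13 /ɪ/ → [+ATR]; 12 /t/ transparent; 11 /n/ transparent; 10 /ɪ/ → [+ATR]; 9 /g/ transparent; 8 /a/ → [+ATR]; 7 /ɪ/ → [+ATR]; 6 /g/ transparent; 5 /ɪ/ → [+ATR]; 4 /a/ → [+ATR]; 3 /ʊ/ → [+ATR]; 2 /n/ transparent; 1 /o/ is itself a trigger — this domain ends here.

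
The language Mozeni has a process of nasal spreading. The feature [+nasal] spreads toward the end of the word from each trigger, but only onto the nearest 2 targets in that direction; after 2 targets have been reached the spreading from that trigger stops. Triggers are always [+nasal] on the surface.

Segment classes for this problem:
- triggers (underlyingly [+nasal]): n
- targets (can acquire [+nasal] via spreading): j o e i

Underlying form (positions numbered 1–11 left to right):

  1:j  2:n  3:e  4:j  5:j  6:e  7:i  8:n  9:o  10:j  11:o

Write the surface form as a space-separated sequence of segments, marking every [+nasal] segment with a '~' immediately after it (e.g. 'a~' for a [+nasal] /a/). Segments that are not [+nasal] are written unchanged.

j n~ e~ j~ j e i n~ o~ j~ o

From /n/ at 2 rightward: 3 /e/ → [+nasal]; 4 /j/ → [+nasal]; bound reached.
From /n/ at 8 rightward: 9 /o/ → [+nasal]; 10 /j/ → [+nasal]; bound reached.
Targets with no active source: positions 1 5 6 7 11 stay [-nasal].
[+nasal] positions on the surface: 2 3 4 8 9 10.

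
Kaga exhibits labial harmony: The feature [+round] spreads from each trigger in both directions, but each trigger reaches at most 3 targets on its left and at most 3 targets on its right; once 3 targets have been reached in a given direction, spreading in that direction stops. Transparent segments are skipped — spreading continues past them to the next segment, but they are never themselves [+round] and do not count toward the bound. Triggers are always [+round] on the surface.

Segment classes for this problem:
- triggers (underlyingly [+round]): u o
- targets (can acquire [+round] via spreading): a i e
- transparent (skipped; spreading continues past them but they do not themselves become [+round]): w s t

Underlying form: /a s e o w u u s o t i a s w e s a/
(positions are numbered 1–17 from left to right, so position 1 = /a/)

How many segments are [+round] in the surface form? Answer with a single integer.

From /o/ at 4 rightward: 5 /w/ transparent; 6 /u/ is itself a trigger — this domain ends here.
From /o/ at 4 leftward: 3 /e/ → [+round]; 2 /s/ transparent; 1 /a/ → [+round]; word edge.
From /u/ at 6 rightward: 7 /u/ is itself a trigger — this domain ends here.
From /u/ at 6 leftward: 5 /w/ transparent; 4 /o/ is itself a trigger — this domain ends here.
From /u/ at 7 rightward: 8 /s/ transparent; 9 /o/ is itself a trigger — this domain ends here.
From /u/ at 7 leftward: 6 /u/ is itself a trigger — this domain ends here.
From /o/ at 9 rightward: 10 /t/ transparent; 11 /i/ → [+round]; 12 /a/ → [+round]; 13 /s/ transparent; 14 /w/ transparent; 15 /e/ → [+round]; bound reached.
From /o/ at 9 leftward: 8 /s/ transparent; 7 /u/ is itself a trigger — this domain ends here.
Target with no active source: position 17 stays [-round].
[+round] positions on the surface: 1 3 4 6 7 9 11 12 15.

9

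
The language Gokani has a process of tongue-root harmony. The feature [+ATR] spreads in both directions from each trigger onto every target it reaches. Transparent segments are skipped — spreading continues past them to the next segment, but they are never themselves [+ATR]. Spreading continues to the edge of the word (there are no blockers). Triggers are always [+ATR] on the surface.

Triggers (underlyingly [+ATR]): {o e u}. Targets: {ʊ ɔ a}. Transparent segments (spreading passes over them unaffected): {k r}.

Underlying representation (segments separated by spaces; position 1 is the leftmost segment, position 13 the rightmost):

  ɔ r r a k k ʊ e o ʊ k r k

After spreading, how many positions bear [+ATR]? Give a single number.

From /e/ at 8 rightward: 9 /o/ is itself a trigger — this domain ends here.
From /e/ at 8 leftward: 7 /ʊ/ → [+ATR]; 6 /k/ transparent; 5 /k/ transparent; 4 /a/ → [+ATR]; 3 /r/ transparent; 2 /r/ transparent; 1 /ɔ/ → [+ATR]; word edge.
From /o/ at 9 rightward: 10 /ʊ/ → [+ATR]; 11 /k/ transparent; 12 /r/ transparent; 13 /k/ transparent; word edge.
From /o/ at 9 leftward: 8 /e/ is itself a trigger — this domain ends here.
[+ATR] positions on the surface: 1 4 7 8 9 10.

6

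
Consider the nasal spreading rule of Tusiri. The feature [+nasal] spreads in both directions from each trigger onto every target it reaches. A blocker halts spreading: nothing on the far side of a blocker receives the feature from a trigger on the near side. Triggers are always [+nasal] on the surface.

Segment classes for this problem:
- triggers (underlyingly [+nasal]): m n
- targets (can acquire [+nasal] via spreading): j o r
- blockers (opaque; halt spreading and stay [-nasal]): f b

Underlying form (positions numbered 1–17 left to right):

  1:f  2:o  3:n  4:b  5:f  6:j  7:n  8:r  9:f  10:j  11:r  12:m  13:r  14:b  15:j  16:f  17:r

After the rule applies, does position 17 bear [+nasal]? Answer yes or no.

no

From /n/ at 3 rightward: 4 /b/ blocks.
From /n/ at 3 leftward: 2 /o/ → [+nasal]; 1 /f/ blocks.
From /n/ at 7 rightward: 8 /r/ → [+nasal]; 9 /f/ blocks.
From /n/ at 7 leftward: 6 /j/ → [+nasal]; 5 /f/ blocks.
From /m/ at 12 rightward: 13 /r/ → [+nasal]; 14 /b/ blocks.
From /m/ at 12 leftward: 11 /r/ → [+nasal]; 10 /j/ → [+nasal]; 9 /f/ blocks.
Targets with no active source: positions 15 17 stay [-nasal].
[+nasal] positions on the surface: 2 3 6 7 8 10 11 12 13.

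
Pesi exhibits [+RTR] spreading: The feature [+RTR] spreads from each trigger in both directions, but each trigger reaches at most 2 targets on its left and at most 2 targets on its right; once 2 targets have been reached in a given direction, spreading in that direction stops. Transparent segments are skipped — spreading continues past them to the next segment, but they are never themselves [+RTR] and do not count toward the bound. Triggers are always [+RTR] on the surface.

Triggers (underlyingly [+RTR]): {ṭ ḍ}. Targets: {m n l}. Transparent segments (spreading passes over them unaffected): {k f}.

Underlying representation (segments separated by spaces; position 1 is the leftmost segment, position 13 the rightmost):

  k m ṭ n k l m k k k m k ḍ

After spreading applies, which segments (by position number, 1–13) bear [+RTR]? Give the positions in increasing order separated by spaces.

2 3 4 6 7 11 13

From /ṭ/ at 3 rightward: 4 /n/ → [+RTR]; 5 /k/ transparent; 6 /l/ → [+RTR]; bound reached.
From /ṭ/ at 3 leftward: 2 /m/ → [+RTR]; 1 /k/ transparent; word edge.
From /ḍ/ at 13 rightward: word edge.
From /ḍ/ at 13 leftward: 12 /k/ transparent; 11 /m/ → [+RTR]; 10 /k/ transparent; 9 /k/ transparent; 8 /k/ transparent; 7 /m/ → [+RTR]; bound reached.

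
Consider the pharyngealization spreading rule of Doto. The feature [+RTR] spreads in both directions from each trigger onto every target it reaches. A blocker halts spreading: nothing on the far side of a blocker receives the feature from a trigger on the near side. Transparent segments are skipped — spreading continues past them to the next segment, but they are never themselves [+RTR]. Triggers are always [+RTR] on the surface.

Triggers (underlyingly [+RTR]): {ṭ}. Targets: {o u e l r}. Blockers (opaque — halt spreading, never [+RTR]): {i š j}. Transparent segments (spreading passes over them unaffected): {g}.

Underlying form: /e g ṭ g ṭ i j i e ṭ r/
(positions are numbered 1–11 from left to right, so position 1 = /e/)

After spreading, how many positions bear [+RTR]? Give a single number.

6

From /ṭ/ at 3 rightward: 4 /g/ transparent; 5 /ṭ/ is itself a trigger — this domain ends here.
From /ṭ/ at 3 leftward: 2 /g/ transparent; 1 /e/ → [+RTR]; word edge.
From /ṭ/ at 5 rightward: 6 /i/ blocks.
From /ṭ/ at 5 leftward: 4 /g/ transparent; 3 /ṭ/ is itself a trigger — this domain ends here.
From /ṭ/ at 10 rightward: 11 /r/ → [+RTR]; word edge.
From /ṭ/ at 10 leftward: 9 /e/ → [+RTR]; 8 /i/ blocks.
[+RTR] positions on the surface: 1 3 5 9 10 11.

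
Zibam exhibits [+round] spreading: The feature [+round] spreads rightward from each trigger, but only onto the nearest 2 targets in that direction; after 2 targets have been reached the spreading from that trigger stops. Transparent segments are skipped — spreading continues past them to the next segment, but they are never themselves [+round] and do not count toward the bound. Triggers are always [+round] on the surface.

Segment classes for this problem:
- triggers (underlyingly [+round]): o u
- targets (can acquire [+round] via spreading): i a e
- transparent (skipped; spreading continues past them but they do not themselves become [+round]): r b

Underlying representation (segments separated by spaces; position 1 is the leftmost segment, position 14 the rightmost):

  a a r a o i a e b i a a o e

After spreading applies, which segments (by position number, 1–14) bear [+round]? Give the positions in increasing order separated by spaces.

5 6 7 13 14

From /o/ at 5 rightward: 6 /i/ → [+round]; 7 /a/ → [+round]; bound reached.
From /o/ at 13 rightward: 14 /e/ → [+round]; word edge.
Targets with no active source: positions 1 2 4 8 10 11 12 stay [-round].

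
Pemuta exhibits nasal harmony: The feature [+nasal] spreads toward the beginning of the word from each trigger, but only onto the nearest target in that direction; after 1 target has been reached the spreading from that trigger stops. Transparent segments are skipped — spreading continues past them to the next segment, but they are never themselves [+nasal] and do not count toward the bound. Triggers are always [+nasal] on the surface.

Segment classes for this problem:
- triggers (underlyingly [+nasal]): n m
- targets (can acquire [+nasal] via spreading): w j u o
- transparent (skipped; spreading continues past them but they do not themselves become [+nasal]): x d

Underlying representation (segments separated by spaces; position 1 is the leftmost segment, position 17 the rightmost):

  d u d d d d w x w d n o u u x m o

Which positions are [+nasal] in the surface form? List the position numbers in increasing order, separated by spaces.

9 11 14 16

From /n/ at 11 leftward: 10 /d/ transparent; 9 /w/ → [+nasal]; bound reached.
From /m/ at 16 leftward: 15 /x/ transparent; 14 /u/ → [+nasal]; bound reached.
Targets with no active source: positions 2 7 12 13 17 stay [-nasal].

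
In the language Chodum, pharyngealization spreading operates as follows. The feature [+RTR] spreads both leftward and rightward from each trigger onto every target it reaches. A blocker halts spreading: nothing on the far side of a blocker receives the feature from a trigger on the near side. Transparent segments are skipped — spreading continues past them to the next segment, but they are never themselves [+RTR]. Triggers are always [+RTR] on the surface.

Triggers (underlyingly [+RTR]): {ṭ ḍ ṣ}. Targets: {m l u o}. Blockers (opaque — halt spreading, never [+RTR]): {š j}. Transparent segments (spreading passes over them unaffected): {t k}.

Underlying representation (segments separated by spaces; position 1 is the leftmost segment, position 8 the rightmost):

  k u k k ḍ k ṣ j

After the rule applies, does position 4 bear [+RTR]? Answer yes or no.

no

From /ḍ/ at 5 rightward: 6 /k/ transparent; 7 /ṣ/ is itself a trigger — this domain ends here.
From /ḍ/ at 5 leftward: 4 /k/ transparent; 3 /k/ transparent; 2 /u/ → [+RTR]; 1 /k/ transparent; word edge.
From /ṣ/ at 7 rightward: 8 /j/ blocks.
From /ṣ/ at 7 leftward: 6 /k/ transparent; 5 /ḍ/ is itself a trigger — this domain ends here.
[+RTR] positions on the surface: 2 5 7.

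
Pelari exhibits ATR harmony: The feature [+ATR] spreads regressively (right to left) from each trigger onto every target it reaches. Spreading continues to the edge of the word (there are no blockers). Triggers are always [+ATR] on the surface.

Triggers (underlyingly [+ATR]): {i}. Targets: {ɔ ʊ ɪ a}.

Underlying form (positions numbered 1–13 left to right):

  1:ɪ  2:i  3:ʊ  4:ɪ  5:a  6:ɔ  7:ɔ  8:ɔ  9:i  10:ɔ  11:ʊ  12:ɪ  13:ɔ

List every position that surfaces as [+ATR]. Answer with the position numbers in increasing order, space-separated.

1 2 3 4 5 6 7 8 9

From /i/ at 2 leftward: 1 /ɪ/ → [+ATR]; word edge.
From /i/ at 9 leftward: 8 /ɔ/ → [+ATR]; 7 /ɔ/ → [+ATR]; 6 /ɔ/ → [+ATR]; 5 /a/ → [+ATR]; 4 /ɪ/ → [+ATR]; 3 /ʊ/ → [+ATR]; 2 /i/ is itself a trigger — this domain ends here.
Targets with no active source: positions 10 11 12 13 stay [-ATR].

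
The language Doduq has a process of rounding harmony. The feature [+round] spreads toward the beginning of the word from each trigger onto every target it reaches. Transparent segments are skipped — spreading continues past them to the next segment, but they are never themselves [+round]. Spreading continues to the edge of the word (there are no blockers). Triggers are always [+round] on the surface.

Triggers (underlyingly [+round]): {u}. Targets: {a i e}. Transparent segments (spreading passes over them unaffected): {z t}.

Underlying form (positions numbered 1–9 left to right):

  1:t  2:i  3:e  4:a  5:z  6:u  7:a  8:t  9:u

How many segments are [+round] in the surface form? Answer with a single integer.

6

From /u/ at 6 leftward: 5 /z/ transparent; 4 /a/ → [+round]; 3 /e/ → [+round]; 2 /i/ → [+round]; 1 /t/ transparent; word edge.
From /u/ at 9 leftward: 8 /t/ transparent; 7 /a/ → [+round]; 6 /u/ is itself a trigger — this domain ends here.
[+round] positions on the surface: 2 3 4 6 7 9.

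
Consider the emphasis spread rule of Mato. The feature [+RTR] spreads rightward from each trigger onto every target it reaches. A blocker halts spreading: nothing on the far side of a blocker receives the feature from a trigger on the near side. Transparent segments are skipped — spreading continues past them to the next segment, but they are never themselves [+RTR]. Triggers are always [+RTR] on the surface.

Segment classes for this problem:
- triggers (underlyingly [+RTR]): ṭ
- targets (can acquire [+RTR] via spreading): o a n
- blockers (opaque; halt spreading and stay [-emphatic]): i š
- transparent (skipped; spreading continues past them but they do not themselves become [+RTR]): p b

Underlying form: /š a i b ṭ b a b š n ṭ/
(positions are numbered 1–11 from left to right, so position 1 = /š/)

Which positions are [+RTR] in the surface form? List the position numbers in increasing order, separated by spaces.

From /ṭ/ at 5 rightward: 6 /b/ transparent; 7 /a/ → [+RTR]; 8 /b/ transparent; 9 /š/ blocks.
From /ṭ/ at 11 rightward: word edge.
Targets with no active source: positions 2 10 stay [-emphatic].

5 7 11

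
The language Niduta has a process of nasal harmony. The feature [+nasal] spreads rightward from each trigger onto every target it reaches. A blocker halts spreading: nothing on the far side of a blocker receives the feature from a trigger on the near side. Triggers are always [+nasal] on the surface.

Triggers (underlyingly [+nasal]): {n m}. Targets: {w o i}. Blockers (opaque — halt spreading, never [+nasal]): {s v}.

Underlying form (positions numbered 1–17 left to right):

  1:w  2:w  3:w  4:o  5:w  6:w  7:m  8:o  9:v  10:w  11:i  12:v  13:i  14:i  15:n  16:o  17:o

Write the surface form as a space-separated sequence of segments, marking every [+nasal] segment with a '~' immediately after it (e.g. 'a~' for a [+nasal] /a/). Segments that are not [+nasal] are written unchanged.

From /m/ at 7 rightward: 8 /o/ → [+nasal]; 9 /v/ blocks.
From /n/ at 15 rightward: 16 /o/ → [+nasal]; 17 /o/ → [+nasal]; word edge.
Targets with no active source: positions 1 2 3 4 5 6 10 11 13 14 stay [-nasal].
[+nasal] positions on the surface: 7 8 15 16 17.

w w w o w w m~ o~ v w i v i i n~ o~ o~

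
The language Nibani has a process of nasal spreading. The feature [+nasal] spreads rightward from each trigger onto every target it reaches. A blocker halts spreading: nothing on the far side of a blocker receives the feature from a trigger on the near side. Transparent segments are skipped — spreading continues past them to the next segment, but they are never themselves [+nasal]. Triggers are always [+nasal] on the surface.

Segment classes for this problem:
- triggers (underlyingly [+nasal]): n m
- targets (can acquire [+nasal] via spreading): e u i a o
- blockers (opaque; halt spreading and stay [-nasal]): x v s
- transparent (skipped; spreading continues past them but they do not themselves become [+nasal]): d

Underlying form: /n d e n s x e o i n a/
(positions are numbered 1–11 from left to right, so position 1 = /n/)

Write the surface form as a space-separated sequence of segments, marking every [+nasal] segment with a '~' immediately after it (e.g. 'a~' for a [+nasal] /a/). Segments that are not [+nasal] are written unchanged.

From /n/ at 1 rightward: 2 /d/ transparent; 3 /e/ → [+nasal]; 4 /n/ is itself a trigger — this domain ends here.
From /n/ at 4 rightward: 5 /s/ blocks.
From /n/ at 10 rightward: 11 /a/ → [+nasal]; word edge.
Targets with no active source: positions 7 8 9 stay [-nasal].
[+nasal] positions on the surface: 1 3 4 10 11.

n~ d e~ n~ s x e o i n~ a~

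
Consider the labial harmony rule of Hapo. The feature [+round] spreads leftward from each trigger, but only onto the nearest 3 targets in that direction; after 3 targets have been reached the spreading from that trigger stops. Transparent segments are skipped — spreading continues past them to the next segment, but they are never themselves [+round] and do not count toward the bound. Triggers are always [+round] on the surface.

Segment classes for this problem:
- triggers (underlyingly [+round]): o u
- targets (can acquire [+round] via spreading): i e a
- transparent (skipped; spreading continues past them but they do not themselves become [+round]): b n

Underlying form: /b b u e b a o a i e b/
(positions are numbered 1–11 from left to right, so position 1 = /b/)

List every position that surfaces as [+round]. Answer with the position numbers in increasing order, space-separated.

3 4 6 7

From /u/ at 3 leftward: 2 /b/ transparent; 1 /b/ transparent; word edge.
From /o/ at 7 leftward: 6 /a/ → [+round]; 5 /b/ transparent; 4 /e/ → [+round]; 3 /u/ is itself a trigger — this domain ends here.
Targets with no active source: positions 8 9 10 stay [-round].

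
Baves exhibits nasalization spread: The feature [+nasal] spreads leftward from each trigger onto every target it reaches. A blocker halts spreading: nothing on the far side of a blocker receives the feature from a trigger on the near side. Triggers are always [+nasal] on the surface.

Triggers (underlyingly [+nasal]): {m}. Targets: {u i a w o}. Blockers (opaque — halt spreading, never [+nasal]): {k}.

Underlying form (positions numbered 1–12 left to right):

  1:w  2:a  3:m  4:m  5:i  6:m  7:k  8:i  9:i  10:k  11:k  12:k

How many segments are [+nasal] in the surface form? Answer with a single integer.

From /m/ at 3 leftward: 2 /a/ → [+nasal]; 1 /w/ → [+nasal]; word edge.
From /m/ at 4 leftward: 3 /m/ is itself a trigger — this domain ends here.
From /m/ at 6 leftward: 5 /i/ → [+nasal]; 4 /m/ is itself a trigger — this domain ends here.
Targets with no active source: positions 8 9 stay [-nasal].
[+nasal] positions on the surface: 1 2 3 4 5 6.

6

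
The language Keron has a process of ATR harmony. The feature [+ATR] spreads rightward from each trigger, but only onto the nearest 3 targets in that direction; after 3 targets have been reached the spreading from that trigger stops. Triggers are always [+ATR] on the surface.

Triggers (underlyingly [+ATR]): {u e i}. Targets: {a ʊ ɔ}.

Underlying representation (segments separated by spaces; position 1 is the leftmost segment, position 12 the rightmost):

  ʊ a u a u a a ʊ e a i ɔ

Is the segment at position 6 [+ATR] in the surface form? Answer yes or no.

yes

From /u/ at 3 rightward: 4 /a/ → [+ATR]; 5 /u/ is itself a trigger — this domain ends here.
From /u/ at 5 rightward: 6 /a/ → [+ATR]; 7 /a/ → [+ATR]; 8 /ʊ/ → [+ATR]; bound reached.
From /e/ at 9 rightward: 10 /a/ → [+ATR]; 11 /i/ is itself a trigger — this domain ends here.
From /i/ at 11 rightward: 12 /ɔ/ → [+ATR]; word edge.
Targets with no active source: positions 1 2 stay [-ATR].
[+ATR] positions on the surface: 3 4 5 6 7 8 9 10 11 12.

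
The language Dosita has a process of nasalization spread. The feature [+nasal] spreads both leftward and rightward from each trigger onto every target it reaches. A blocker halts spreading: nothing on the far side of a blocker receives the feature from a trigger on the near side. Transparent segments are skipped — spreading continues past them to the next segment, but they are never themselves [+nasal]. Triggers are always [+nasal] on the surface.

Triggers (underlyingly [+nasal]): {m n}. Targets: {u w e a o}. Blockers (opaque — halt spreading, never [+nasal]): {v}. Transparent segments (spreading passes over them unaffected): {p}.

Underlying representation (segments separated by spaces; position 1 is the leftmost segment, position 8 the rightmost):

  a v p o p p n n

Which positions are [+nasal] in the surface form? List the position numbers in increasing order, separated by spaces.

From /n/ at 7 rightward: 8 /n/ is itself a trigger — this domain ends here.
From /n/ at 7 leftward: 6 /p/ transparent; 5 /p/ transparent; 4 /o/ → [+nasal]; 3 /p/ transparent; 2 /v/ blocks.
From /n/ at 8 rightward: word edge.
From /n/ at 8 leftward: 7 /n/ is itself a trigger — this domain ends here.
Target with no active source: position 1 stays [-nasal].

4 7 8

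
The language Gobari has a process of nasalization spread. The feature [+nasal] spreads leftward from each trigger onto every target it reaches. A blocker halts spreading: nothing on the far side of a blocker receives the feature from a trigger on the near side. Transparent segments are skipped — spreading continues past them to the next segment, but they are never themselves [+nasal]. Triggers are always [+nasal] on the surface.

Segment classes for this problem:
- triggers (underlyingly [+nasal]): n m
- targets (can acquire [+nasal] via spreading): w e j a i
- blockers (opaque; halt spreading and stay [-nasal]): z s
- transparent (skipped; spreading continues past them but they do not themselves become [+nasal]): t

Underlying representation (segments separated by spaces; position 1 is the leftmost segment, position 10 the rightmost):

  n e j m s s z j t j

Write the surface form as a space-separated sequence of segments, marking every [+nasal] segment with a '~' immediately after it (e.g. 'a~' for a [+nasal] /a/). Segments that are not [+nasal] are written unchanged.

n~ e~ j~ m~ s s z j t j

From /n/ at 1 leftward: word edge.
From /m/ at 4 leftward: 3 /j/ → [+nasal]; 2 /e/ → [+nasal]; 1 /n/ is itself a trigger — this domain ends here.
Targets with no active source: positions 8 10 stay [-nasal].
[+nasal] positions on the surface: 1 2 3 4.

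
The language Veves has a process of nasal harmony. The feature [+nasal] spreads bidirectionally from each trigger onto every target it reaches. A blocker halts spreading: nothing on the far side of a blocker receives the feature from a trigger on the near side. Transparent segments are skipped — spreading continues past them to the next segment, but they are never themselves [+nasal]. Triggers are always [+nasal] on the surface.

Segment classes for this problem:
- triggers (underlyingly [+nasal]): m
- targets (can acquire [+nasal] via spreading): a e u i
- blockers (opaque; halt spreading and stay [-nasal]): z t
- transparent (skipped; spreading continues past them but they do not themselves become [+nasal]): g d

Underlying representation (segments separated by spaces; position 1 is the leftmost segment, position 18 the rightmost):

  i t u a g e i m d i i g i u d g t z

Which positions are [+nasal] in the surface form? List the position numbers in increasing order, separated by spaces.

From /m/ at 8 rightward: 9 /d/ transparent; 10 /i/ → [+nasal]; 11 /i/ → [+nasal]; 12 /g/ transparent; 13 /i/ → [+nasal]; 14 /u/ → [+nasal]; 15 /d/ transparent; 16 /g/ transparent; 17 /t/ blocks.
From /m/ at 8 leftward: 7 /i/ → [+nasal]; 6 /e/ → [+nasal]; 5 /g/ transparent; 4 /a/ → [+nasal]; 3 /u/ → [+nasal]; 2 /t/ blocks.
Target with no active source: position 1 stays [-nasal].

3 4 6 7 8 10 11 13 14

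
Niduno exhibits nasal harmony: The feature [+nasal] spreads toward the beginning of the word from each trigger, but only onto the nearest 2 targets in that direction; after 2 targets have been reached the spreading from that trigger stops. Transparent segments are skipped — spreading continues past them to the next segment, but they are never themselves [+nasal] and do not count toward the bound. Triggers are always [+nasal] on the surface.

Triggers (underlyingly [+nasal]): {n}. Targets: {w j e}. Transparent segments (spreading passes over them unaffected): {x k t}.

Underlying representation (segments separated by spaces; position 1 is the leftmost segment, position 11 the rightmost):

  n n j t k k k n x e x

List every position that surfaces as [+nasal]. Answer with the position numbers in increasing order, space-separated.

From /n/ at 1 leftward: word edge.
From /n/ at 2 leftward: 1 /n/ is itself a trigger — this domain ends here.
From /n/ at 8 leftward: 7 /k/ transparent; 6 /k/ transparent; 5 /k/ transparent; 4 /t/ transparent; 3 /j/ → [+nasal]; 2 /n/ is itself a trigger — this domain ends here.
Target with no active source: position 10 stays [-nasal].

1 2 3 8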